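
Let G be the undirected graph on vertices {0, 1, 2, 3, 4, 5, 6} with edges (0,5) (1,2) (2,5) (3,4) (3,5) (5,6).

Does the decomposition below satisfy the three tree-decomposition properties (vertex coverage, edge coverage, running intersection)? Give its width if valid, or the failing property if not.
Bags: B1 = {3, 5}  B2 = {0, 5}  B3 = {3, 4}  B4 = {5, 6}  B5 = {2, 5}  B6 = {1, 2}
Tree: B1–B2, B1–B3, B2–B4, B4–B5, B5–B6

Yes; width 1.

Checking the three conditions: (i) the bags cover all of {0, 1, 2, 3, 4, 5, 6}; (ii) for each edge, some bag contains both endpoints; (iii) the bags containing any fixed vertex form a subtree. All hold, so the decomposition is valid with width 2 − 1 = 1.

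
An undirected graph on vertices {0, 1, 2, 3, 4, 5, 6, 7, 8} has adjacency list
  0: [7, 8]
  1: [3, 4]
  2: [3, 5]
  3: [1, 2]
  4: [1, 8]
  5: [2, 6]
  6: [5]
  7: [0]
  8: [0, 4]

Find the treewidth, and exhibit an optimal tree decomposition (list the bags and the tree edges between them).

Treewidth 1.
One such decomposition:
Bags: B1 = {0, 7}  B2 = {0, 8}  B3 = {4, 8}  B4 = {1, 4}  B5 = {1, 3}  B6 = {2, 3}  B7 = {2, 5}  B8 = {5, 6}
Tree: B1–B2, B2–B3, B3–B4, B4–B5, B5–B6, B6–B7, B7–B8

Each bag holds 2 vertices, so the decomposition has width 1, which upper-bounds the treewidth. Since G has at least one edge (e.g. 7–0), it is not an edgeless graph, so tw(G) ≥ 1. Therefore the treewidth is 1.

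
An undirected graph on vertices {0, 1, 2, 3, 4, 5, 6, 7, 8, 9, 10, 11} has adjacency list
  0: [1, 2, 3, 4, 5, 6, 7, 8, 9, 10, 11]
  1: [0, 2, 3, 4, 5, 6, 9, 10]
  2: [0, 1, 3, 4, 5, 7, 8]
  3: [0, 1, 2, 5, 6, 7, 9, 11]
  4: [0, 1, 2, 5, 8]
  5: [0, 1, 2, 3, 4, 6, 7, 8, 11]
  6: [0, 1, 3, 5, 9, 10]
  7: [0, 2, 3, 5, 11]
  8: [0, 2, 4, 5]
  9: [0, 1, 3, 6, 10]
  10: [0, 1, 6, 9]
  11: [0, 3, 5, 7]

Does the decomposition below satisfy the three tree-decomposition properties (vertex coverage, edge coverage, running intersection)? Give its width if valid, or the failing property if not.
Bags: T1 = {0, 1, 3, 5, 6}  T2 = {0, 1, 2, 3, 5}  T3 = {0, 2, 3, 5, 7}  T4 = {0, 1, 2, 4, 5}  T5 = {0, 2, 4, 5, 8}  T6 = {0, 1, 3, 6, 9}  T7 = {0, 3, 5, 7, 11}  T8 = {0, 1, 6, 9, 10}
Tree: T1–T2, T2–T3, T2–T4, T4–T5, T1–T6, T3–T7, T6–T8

Yes; width 4.

Every vertex of G appears in some bag (union = {0, 1, 2, 3, 4, 5, 6, 7, 8, 9, 10, 11}); every edge is covered by a bag; and for each vertex v the set of bags containing v is connected in the bag tree. The decomposition is therefore valid. The largest bag has 5 vertices, so the width is 4.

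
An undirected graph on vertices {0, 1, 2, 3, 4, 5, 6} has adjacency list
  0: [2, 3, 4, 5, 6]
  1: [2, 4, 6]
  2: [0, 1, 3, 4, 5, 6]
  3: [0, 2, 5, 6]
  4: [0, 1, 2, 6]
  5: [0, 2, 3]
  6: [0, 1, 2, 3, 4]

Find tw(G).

A width-3 tree decomposition is:
Bags: B1 = {0, 2, 3, 6}  B2 = {0, 2, 4, 6}  B3 = {0, 2, 3, 5}  B4 = {1, 2, 4, 6}
Tree: B1–B2, B1–B3, B2–B4
Every bag has size at most 4, so the width is 4 − 1 = 3 and tw(G) ≤ 3. On the other hand G contains the 4-clique {0, 2, 3, 5}. A clique must lie in a single bag of any decomposition, so no decomposition can have width below 3. Hence tw(G) = 3 exactly.

3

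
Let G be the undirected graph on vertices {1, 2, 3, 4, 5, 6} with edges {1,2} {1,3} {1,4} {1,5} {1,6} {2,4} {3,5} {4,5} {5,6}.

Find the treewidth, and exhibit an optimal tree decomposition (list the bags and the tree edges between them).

Treewidth 2.
One such decomposition:
Bags: B1 = {1, 3, 5}  B2 = {1, 4, 5}  B3 = {1, 2, 4}  B4 = {1, 5, 6}
Tree: B1–B2, B2–B3, B1–B4

The largest bag has 3 vertices, giving width 2; this decomposition certifies tw(G) ≤ 2. On the other hand G contains the 3-clique {1, 2, 4}. A clique must lie in a single bag of any decomposition, so no decomposition can have width below 2. Therefore the treewidth is 2.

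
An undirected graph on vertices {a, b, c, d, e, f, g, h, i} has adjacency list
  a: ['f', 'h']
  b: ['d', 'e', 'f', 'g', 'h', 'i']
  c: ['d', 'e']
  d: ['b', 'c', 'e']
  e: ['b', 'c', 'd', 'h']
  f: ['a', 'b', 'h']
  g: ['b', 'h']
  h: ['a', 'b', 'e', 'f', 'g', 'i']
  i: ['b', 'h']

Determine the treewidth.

A width-2 tree decomposition is:
Bags: B1 = {b, h, i}  B2 = {b, g, h}  B3 = {b, e, h}  B4 = {b, f, h}  B5 = {a, f, h}  B6 = {b, d, e}  B7 = {c, d, e}
Tree: B1–B2, B2–B3, B1–B4, B4–B5, B3–B6, B6–B7
Each bag holds 3 vertices, so the decomposition has width 2, which upper-bounds the treewidth. For the lower bound, the 3 vertices {c, d, e} are pairwise adjacent, and any tree decomposition puts a clique entirely inside one bag — forcing width ≥ 2. Combining the bounds, tw(G) = 2.

2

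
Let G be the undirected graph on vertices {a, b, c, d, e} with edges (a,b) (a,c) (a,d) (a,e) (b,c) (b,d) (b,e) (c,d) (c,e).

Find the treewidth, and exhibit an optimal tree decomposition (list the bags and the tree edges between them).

Each bag holds 4 vertices, so the decomposition has width 3, which upper-bounds the treewidth. For the lower bound, the 4 vertices {a, b, c, d} are pairwise adjacent, and any tree decomposition puts a clique entirely inside one bag — forcing width ≥ 3. Therefore the treewidth is 3.

Treewidth 3.
Bags: B1 = {a, b, c, d}  B2 = {a, b, c, e}
Tree: B1–B2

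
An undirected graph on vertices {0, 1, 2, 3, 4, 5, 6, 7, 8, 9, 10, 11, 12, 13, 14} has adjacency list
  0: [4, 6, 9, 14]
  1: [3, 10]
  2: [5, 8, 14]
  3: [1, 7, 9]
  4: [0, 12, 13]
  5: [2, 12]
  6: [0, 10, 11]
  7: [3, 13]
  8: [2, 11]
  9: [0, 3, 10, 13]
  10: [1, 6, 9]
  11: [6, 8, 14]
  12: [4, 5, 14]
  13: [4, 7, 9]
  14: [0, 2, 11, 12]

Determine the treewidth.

3

A width-3 tree decomposition is:
Bags: B1 = {2, 5, 8, 11}  B2 = {2, 5, 11, 14}  B3 = {5, 11, 12, 14}  B4 = {6, 11, 12, 14}  B5 = {0, 6, 12, 14}  B6 = {0, 4, 6, 12}  B7 = {0, 4, 6, 10}  B8 = {0, 4, 9, 10}  B9 = {4, 9, 10, 13}  B10 = {1, 9, 10, 13}  B11 = {1, 3, 9, 13}  B12 = {1, 3, 7, 13}
Tree: B1–B2, B2–B3, B3–B4, B4–B5, B5–B6, B6–B7, B7–B8, B8–B9, B9–B10, B10–B11, B11–B12
Each bag holds 4 vertices, so the decomposition has width 3, which upper-bounds the treewidth. For the lower bound: the 4 vertex sets {2,5,8}, {11}, {14}, {0,4,6,12} are disjoint, each induces a connected subgraph, and every pair is joined by at least one edge of G. Contracting each set to a single vertex therefore yields K_{4} as a minor, and since treewidth is minor-monotone, tw(G) ≥ tw(K_{4}) = 3. The upper and lower bounds meet at 3, so that is the treewidth.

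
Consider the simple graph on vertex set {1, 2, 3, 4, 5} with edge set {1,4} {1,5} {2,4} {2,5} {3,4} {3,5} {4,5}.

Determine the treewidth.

A width-2 tree decomposition is:
Bags: B1 = {3, 4, 5}  B2 = {1, 4, 5}  B3 = {2, 4, 5}
Tree: B1–B2, B1–B3
The largest bag has 3 vertices, giving width 2; this decomposition certifies tw(G) ≤ 2. On the other hand G contains the 3-clique {1, 4, 5}. A clique must lie in a single bag of any decomposition, so no decomposition can have width below 2. Hence tw(G) = 2 exactly.

2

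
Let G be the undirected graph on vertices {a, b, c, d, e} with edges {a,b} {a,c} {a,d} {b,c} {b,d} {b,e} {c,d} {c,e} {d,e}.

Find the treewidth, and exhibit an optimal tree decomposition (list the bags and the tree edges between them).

Treewidth 3.
Bags: B1 = {b, c, d, e}  B2 = {a, b, c, d}
Tree: B1–B2

The largest bag has 4 vertices, giving width 3; this decomposition certifies tw(G) ≤ 3. On the other hand G contains the 4-clique {b, c, d, e}. A clique must lie in a single bag of any decomposition, so no decomposition can have width below 3. The upper and lower bounds meet at 3, so that is the treewidth.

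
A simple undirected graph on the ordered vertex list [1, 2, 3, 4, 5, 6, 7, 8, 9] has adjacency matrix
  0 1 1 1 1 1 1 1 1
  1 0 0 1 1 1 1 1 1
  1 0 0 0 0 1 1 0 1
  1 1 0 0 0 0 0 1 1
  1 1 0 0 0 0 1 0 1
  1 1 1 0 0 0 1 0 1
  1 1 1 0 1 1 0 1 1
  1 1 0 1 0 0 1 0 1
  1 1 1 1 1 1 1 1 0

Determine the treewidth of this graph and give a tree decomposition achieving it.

The largest bag has 5 vertices, giving width 4; this decomposition certifies tw(G) ≤ 4. For the lower bound, the 5 vertices {1, 2, 4, 8, 9} are pairwise adjacent, and any tree decomposition puts a clique entirely inside one bag — forcing width ≥ 4. The upper and lower bounds meet at 4, so that is the treewidth.

Treewidth 4.
One such decomposition:
Bags: B1 = {1, 2, 7, 8, 9}  B2 = {1, 2, 5, 7, 9}  B3 = {1, 2, 6, 7, 9}  B4 = {1, 2, 4, 8, 9}  B5 = {1, 3, 6, 7, 9}
Tree: B1–B2, B2–B3, B1–B4, B3–B5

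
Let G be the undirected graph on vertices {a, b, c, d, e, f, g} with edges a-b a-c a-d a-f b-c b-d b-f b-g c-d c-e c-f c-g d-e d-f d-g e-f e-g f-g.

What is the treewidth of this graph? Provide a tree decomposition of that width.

Each bag holds 5 vertices, so the decomposition has width 4, which upper-bounds the treewidth. On the other hand G contains the 5-clique {c, d, e, f, g}. A clique must lie in a single bag of any decomposition, so no decomposition can have width below 4. Combining the bounds, tw(G) = 4.

Treewidth 4.
One such decomposition:
Bags: B1 = {b, c, d, f, g}  B2 = {a, b, c, d, f}  B3 = {c, d, e, f, g}
Tree: B1–B2, B1–B3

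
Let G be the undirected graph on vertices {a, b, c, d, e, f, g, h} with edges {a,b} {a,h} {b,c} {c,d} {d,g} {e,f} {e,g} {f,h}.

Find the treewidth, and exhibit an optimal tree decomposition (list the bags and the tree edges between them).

Treewidth 2.
One optimal decomposition is:
Bags: B1 = {d, e, g}  B2 = {d, e, f}  B3 = {d, f, h}  B4 = {a, d, h}  B5 = {a, b, d}  B6 = {b, c, d}
Tree: B1–B2, B2–B3, B3–B4, B4–B5, B5–B6

Every bag has size at most 3, so the width is 3 − 1 = 2 and tw(G) ≤ 2. Since d–g–e–f–h–a–b–c–d is a cycle in G, G is not acyclic. Forests are exactly the graphs of treewidth ≤ 1, so tw(G) ≥ 2. The upper and lower bounds meet at 2, so that is the treewidth.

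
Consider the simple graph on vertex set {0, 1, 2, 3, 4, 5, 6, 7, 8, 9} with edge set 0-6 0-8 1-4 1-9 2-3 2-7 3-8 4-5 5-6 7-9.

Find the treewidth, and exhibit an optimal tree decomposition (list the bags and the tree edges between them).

The largest bag has 3 vertices, giving width 2; this decomposition certifies tw(G) ≤ 2. The edges 6–5–4–1–9–7–2–3–8–0–6 form a cycle, so G is not a tree and its treewidth is at least 2. The upper and lower bounds meet at 2, so that is the treewidth.

Treewidth 2.
Bags: B1 = {4, 5, 6}  B2 = {1, 4, 6}  B3 = {1, 6, 9}  B4 = {6, 7, 9}  B5 = {2, 6, 7}  B6 = {2, 3, 6}  B7 = {3, 6, 8}  B8 = {0, 6, 8}
Tree: B1–B2, B2–B3, B3–B4, B4–B5, B5–B6, B6–B7, B7–B8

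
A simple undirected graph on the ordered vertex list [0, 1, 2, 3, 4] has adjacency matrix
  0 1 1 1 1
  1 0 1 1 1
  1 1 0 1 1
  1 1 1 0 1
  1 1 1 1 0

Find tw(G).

A width-4 tree decomposition is:
Bags: B1 = {0, 1, 2, 3, 4}
Tree: (single bag)
With just one bag of size 5, the width is 5 − 1 = 4, so tw(G) ≤ 4. On the other hand G contains the 5-clique {0, 1, 2, 3, 4}. A clique must lie in a single bag of any decomposition, so no decomposition can have width below 4. Therefore the treewidth is 4.

4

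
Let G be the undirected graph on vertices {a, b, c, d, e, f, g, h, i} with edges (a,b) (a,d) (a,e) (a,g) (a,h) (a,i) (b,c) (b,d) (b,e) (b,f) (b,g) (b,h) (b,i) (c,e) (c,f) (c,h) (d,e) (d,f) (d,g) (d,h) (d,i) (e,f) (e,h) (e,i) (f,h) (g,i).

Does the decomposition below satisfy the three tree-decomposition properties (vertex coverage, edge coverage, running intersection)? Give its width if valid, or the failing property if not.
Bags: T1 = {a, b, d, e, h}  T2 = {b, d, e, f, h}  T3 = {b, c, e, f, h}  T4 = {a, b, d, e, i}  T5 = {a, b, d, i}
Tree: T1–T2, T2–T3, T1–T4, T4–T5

A tree decomposition must satisfy three properties: every vertex lies in some bag; for every edge, both endpoints lie together in some bag; and for every vertex, the bags containing it form a connected subtree. Here vertex g appears in no bag, so the decomposition is invalid.

No — vertex g appears in no bag.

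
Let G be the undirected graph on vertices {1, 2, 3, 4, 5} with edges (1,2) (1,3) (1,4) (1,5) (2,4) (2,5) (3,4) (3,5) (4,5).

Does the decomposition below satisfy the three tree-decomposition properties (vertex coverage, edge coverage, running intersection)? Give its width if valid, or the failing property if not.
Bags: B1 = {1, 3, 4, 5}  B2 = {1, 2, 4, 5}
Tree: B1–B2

Yes; width 3.

Every vertex of G appears in some bag (union = {1, 2, 3, 4, 5}); every edge is covered by a bag; and for each vertex v the set of bags containing v is connected in the bag tree. The decomposition is therefore valid. The largest bag has 4 vertices, so the width is 3.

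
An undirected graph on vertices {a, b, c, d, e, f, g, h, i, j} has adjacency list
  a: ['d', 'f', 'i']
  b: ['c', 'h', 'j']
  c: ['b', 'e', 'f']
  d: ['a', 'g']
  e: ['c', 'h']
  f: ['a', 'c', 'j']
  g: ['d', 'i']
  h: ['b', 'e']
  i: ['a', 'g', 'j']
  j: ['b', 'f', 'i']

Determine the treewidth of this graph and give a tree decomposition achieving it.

Treewidth 2.
One such decomposition:
Bags: B1 = {c, e, h}  B2 = {b, c, h}  B3 = {b, c, f}  B4 = {b, f, j}  B5 = {a, f, j}  B6 = {a, i, j}  B7 = {a, d, i}  B8 = {d, g, i}
Tree: B1–B2, B2–B3, B3–B4, B4–B5, B5–B6, B6–B7, B7–B8

Each bag holds 3 vertices, so the decomposition has width 2, which upper-bounds the treewidth. Since e–h–b–c–e is a cycle in G, G is not acyclic. Forests are exactly the graphs of treewidth ≤ 1, so tw(G) ≥ 2. Combining the bounds, tw(G) = 2.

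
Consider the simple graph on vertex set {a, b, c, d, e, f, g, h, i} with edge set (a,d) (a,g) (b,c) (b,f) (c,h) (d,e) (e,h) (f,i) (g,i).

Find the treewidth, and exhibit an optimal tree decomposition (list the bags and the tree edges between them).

Treewidth 2.
Bags: B1 = {f, g, i}  B2 = {b, f, g}  B3 = {b, c, g}  B4 = {c, g, h}  B5 = {e, g, h}  B6 = {d, e, g}  B7 = {a, d, g}
Tree: B1–B2, B2–B3, B3–B4, B4–B5, B5–B6, B6–B7

Each bag holds 3 vertices, so the decomposition has width 2, which upper-bounds the treewidth. For the lower bound, G contains the cycle g–i–f–b–c–h–e–d–a–g, so G is not a forest; only forests have treewidth ≤ 1, hence tw(G) ≥ 2. Hence tw(G) = 2 exactly.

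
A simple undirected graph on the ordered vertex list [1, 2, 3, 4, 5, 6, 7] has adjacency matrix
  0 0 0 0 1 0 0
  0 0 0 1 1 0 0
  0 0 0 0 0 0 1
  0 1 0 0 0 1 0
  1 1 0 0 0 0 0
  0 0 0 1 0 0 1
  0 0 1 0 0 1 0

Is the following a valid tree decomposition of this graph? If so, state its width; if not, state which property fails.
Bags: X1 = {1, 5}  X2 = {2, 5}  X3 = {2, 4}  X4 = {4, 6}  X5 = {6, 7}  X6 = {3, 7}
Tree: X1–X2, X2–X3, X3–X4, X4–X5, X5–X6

Yes; width 1.

Checking the three conditions: (i) the bags cover all of {1, 2, 3, 4, 5, 6, 7}; (ii) for each edge, some bag contains both endpoints; (iii) the bags containing any fixed vertex form a subtree. All hold, so the decomposition is valid with width 2 − 1 = 1.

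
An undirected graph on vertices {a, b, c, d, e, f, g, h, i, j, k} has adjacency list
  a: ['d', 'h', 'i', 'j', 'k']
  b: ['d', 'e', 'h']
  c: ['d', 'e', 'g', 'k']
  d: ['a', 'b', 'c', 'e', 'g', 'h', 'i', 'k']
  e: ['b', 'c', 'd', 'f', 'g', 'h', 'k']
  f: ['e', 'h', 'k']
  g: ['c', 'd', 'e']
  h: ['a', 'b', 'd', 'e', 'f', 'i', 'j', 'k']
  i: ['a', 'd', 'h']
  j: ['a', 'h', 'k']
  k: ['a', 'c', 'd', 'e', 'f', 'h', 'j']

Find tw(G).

3

A width-3 tree decomposition is:
Bags: B1 = {d, e, h, k}  B2 = {a, d, h, k}  B3 = {a, h, j, k}  B4 = {b, d, e, h}  B5 = {c, d, e, k}  B6 = {a, d, h, i}  B7 = {c, d, e, g}  B8 = {e, f, h, k}
Tree: B1–B2, B2–B3, B1–B4, B1–B5, B2–B6, B5–B7, B1–B8
The largest bag has 4 vertices, giving width 3; this decomposition certifies tw(G) ≤ 3. Conversely, {c, d, e, g} is a clique of size 4, and the vertices of any clique must share a bag in every tree decomposition; so some bag has ≥ 4 vertices and tw(G) ≥ 3. Hence tw(G) = 3 exactly.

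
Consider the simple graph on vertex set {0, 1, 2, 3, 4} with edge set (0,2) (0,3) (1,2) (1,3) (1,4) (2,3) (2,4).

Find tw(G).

2

A width-2 tree decomposition is:
Bags: B1 = {1, 2, 3}  B2 = {0, 2, 3}  B3 = {1, 2, 4}
Tree: B1–B2, B1–B3
The largest bag has 3 vertices, giving width 2; this decomposition certifies tw(G) ≤ 2. For the lower bound, the 3 vertices {0, 2, 3} are pairwise adjacent, and any tree decomposition puts a clique entirely inside one bag — forcing width ≥ 2. Therefore the treewidth is 2.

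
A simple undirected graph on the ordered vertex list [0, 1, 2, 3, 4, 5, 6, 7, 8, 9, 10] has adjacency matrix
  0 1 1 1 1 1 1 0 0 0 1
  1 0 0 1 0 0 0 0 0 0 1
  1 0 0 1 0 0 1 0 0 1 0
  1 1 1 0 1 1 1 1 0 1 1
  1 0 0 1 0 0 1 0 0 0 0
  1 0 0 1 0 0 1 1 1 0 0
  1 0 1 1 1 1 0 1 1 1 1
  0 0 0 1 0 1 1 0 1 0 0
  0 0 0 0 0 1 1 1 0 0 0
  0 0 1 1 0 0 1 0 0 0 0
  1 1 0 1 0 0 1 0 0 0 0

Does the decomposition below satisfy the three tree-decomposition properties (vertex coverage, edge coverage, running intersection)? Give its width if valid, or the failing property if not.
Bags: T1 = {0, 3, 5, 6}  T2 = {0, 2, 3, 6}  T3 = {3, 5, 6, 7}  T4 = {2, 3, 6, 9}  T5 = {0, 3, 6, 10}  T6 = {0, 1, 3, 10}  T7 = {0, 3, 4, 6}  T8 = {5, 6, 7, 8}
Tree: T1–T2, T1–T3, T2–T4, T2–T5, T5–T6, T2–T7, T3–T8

Yes; width 3.

Every vertex of G appears in some bag (union = {0, 1, 2, 3, 4, 5, 6, 7, 8, 9, 10}); every edge is covered by a bag; and for each vertex v the set of bags containing v is connected in the bag tree. The decomposition is therefore valid. The largest bag has 4 vertices, so the width is 3.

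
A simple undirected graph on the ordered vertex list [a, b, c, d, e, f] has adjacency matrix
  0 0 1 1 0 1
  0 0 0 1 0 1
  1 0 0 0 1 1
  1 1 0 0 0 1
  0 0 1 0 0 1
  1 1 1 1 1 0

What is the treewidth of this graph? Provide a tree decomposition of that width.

Treewidth 2.
One optimal decomposition is:
Bags: B1 = {b, d, f}  B2 = {a, d, f}  B3 = {a, c, f}  B4 = {c, e, f}
Tree: B1–B2, B2–B3, B3–B4

Each bag holds 3 vertices, so the decomposition has width 2, which upper-bounds the treewidth. For the lower bound, the 3 vertices {a, d, f} are pairwise adjacent, and any tree decomposition puts a clique entirely inside one bag — forcing width ≥ 2. Combining the bounds, tw(G) = 2.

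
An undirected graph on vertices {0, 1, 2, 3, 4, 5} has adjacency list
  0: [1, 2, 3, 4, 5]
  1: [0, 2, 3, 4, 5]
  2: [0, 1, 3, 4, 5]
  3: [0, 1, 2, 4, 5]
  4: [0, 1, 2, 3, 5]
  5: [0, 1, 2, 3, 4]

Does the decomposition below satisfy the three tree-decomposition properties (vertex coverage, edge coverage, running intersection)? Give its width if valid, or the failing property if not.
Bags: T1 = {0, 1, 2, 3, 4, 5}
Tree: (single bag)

Yes; width 5.

Every vertex of G appears in some bag (union = {0, 1, 2, 3, 4, 5}); every edge is covered by a bag; and for each vertex v the set of bags containing v is connected in the bag tree. The decomposition is therefore valid. The largest bag has 6 vertices, so the width is 5.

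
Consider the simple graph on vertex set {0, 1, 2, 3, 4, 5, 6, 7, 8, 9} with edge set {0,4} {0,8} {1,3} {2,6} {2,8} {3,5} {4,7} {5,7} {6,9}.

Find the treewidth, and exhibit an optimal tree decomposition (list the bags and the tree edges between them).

Treewidth 1.
One such decomposition:
Bags: B1 = {6, 9}  B2 = {2, 6}  B3 = {2, 8}  B4 = {0, 8}  B5 = {0, 4}  B6 = {4, 7}  B7 = {5, 7}  B8 = {3, 5}  B9 = {1, 3}
Tree: B1–B2, B2–B3, B3–B4, B4–B5, B5–B6, B6–B7, B7–B8, B8–B9

The largest bag has 2 vertices, giving width 1; this decomposition certifies tw(G) ≤ 1. Any graph with an edge has treewidth ≥ 1, and G has the edge 9–6. Hence tw(G) = 1 exactly.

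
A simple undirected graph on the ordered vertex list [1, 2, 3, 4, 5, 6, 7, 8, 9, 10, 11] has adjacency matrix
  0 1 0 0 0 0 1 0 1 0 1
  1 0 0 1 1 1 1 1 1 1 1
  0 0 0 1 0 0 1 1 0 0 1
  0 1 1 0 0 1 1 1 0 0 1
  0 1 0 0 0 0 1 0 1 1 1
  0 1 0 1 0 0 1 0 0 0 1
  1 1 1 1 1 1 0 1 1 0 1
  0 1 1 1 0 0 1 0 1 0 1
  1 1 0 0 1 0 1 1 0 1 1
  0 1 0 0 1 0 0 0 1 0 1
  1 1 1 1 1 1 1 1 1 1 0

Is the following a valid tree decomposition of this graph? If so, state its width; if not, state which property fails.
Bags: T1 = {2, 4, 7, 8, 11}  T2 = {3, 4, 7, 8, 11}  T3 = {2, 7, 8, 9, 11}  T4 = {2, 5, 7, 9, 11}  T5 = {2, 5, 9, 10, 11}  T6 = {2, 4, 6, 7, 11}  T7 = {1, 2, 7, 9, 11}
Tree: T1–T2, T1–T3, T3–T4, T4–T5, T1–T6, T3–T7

Yes; width 4.

Every vertex of G appears in some bag (union = {1, 2, 3, 4, 5, 6, 7, 8, 9, 10, 11}); every edge is covered by a bag; and for each vertex v the set of bags containing v is connected in the bag tree. The decomposition is therefore valid. The largest bag has 5 vertices, so the width is 4.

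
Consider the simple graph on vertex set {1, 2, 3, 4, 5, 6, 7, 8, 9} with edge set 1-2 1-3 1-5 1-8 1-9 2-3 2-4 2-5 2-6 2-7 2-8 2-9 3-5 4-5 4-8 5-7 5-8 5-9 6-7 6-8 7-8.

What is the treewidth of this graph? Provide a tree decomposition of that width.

Every bag has size at most 4, so the width is 4 − 1 = 3 and tw(G) ≤ 3. For the lower bound, the 4 vertices {1, 2, 5, 8} are pairwise adjacent, and any tree decomposition puts a clique entirely inside one bag — forcing width ≥ 3. Hence tw(G) = 3 exactly.

Treewidth 3.
One optimal decomposition is:
Bags: B1 = {1, 2, 5, 8}  B2 = {2, 5, 7, 8}  B3 = {1, 2, 5, 9}  B4 = {2, 4, 5, 8}  B5 = {1, 2, 3, 5}  B6 = {2, 6, 7, 8}
Tree: B1–B2, B1–B3, B2–B4, B3–B5, B2–B6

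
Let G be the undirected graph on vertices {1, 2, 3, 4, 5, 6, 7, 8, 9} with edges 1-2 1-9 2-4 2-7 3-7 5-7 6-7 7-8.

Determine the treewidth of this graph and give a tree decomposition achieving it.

Treewidth 1.
One optimal decomposition is:
Bags: B1 = {7, 8}  B2 = {6, 7}  B3 = {2, 7}  B4 = {3, 7}  B5 = {2, 4}  B6 = {1, 2}  B7 = {1, 9}  B8 = {5, 7}
Tree: B1–B2, B2–B3, B3–B4, B3–B5, B5–B6, B6–B7, B1–B8

The largest bag has 2 vertices, giving width 1; this decomposition certifies tw(G) ≤ 1. Any graph with an edge has treewidth ≥ 1, and G has the edge 7–8. Hence tw(G) = 1 exactly.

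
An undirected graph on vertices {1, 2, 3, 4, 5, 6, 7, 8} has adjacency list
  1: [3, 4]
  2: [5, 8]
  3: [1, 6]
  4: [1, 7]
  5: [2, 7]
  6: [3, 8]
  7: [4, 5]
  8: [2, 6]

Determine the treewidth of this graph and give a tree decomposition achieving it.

Treewidth 2.
Bags: B1 = {1, 3, 4}  B2 = {3, 4, 7}  B3 = {3, 5, 7}  B4 = {2, 3, 5}  B5 = {2, 3, 8}  B6 = {3, 6, 8}
Tree: B1–B2, B2–B3, B3–B4, B4–B5, B5–B6

Every bag has size at most 3, so the width is 3 − 1 = 2 and tw(G) ≤ 2. Since 3–1–4–7–5–2–8–6–3 is a cycle in G, G is not acyclic. Forests are exactly the graphs of treewidth ≤ 1, so tw(G) ≥ 2. Therefore the treewidth is 2.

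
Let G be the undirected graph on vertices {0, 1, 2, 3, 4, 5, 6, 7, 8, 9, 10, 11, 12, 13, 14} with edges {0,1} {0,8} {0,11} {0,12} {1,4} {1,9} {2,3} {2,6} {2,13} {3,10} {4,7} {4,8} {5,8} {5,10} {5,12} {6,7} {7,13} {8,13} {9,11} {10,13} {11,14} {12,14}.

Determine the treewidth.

3

A width-3 tree decomposition is:
Bags: B1 = {2, 3, 6, 7}  B2 = {2, 3, 7, 13}  B3 = {3, 7, 10, 13}  B4 = {4, 7, 10, 13}  B5 = {4, 8, 10, 13}  B6 = {4, 5, 8, 10}  B7 = {1, 4, 5, 8}  B8 = {0, 1, 5, 8}  B9 = {0, 1, 5, 12}  B10 = {0, 1, 9, 12}  B11 = {0, 9, 11, 12}  B12 = {9, 11, 12, 14}
Tree: B1–B2, B2–B3, B3–B4, B4–B5, B5–B6, B6–B7, B7–B8, B8–B9, B9–B10, B10–B11, B11–B12
The largest bag has 4 vertices, giving width 3; this decomposition certifies tw(G) ≤ 3. For the lower bound: the 4 vertex sets {2,3,6}, {7}, {13}, {4,5,8,10} are disjoint, each induces a connected subgraph, and every pair is joined by at least one edge of G. Contracting each set to a single vertex therefore yields K_{4} as a minor, and since treewidth is minor-monotone, tw(G) ≥ tw(K_{4}) = 3. The upper and lower bounds meet at 3, so that is the treewidth.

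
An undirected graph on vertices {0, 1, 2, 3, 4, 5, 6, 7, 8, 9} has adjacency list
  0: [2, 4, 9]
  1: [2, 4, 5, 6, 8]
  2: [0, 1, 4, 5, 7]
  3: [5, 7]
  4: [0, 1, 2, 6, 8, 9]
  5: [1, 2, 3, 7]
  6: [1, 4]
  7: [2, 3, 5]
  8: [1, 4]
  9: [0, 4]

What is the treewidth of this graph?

2

A width-2 tree decomposition is:
Bags: B1 = {1, 2, 4}  B2 = {0, 2, 4}  B3 = {0, 4, 9}  B4 = {1, 2, 5}  B5 = {1, 4, 8}  B6 = {1, 4, 6}  B7 = {2, 5, 7}  B8 = {3, 5, 7}
Tree: B1–B2, B2–B3, B1–B4, B1–B5, B5–B6, B4–B7, B7–B8
Every bag has size at most 3, so the width is 3 − 1 = 2 and tw(G) ≤ 2. For the lower bound, the 3 vertices {3, 5, 7} are pairwise adjacent, and any tree decomposition puts a clique entirely inside one bag — forcing width ≥ 2. Combining the bounds, tw(G) = 2.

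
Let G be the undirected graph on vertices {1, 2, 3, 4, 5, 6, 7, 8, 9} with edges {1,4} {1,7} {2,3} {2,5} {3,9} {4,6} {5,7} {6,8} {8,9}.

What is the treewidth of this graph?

2

A width-2 tree decomposition is:
Bags: B1 = {2, 3, 5}  B2 = {3, 5, 9}  B3 = {5, 8, 9}  B4 = {5, 6, 8}  B5 = {4, 5, 6}  B6 = {1, 4, 5}  B7 = {1, 5, 7}
Tree: B1–B2, B2–B3, B3–B4, B4–B5, B5–B6, B6–B7
Each bag holds 3 vertices, so the decomposition has width 2, which upper-bounds the treewidth. Since 5–2–3–9–8–6–4–1–7–5 is a cycle in G, G is not acyclic. Forests are exactly the graphs of treewidth ≤ 1, so tw(G) ≥ 2. Hence tw(G) = 2 exactly.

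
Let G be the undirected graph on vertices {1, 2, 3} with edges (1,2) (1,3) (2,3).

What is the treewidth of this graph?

A width-2 tree decomposition is:
Bags: B1 = {1, 2, 3}
Tree: (single bag)
A single bag containing all 3 vertices is trivially a valid decomposition of width 2. On the other hand G contains the 3-clique {1, 2, 3}. A clique must lie in a single bag of any decomposition, so no decomposition can have width below 2. Combining the bounds, tw(G) = 2.

2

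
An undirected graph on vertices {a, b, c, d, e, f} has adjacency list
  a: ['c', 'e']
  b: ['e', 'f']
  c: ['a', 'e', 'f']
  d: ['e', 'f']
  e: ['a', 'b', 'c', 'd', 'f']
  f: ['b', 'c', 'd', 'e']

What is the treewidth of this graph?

A width-2 tree decomposition is:
Bags: B1 = {a, c, e}  B2 = {c, e, f}  B3 = {b, e, f}  B4 = {d, e, f}
Tree: B1–B2, B2–B3, B3–B4
Every bag has size at most 3, so the width is 3 − 1 = 2 and tw(G) ≤ 2. Conversely, {a, c, e} is a clique of size 3, and the vertices of any clique must share a bag in every tree decomposition; so some bag has ≥ 3 vertices and tw(G) ≥ 2. The upper and lower bounds meet at 2, so that is the treewidth.

2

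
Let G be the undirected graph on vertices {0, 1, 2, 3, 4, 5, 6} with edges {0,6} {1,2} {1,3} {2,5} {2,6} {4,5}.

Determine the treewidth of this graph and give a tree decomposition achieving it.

Each bag holds 2 vertices, so the decomposition has width 1, which upper-bounds the treewidth. Since G has at least one edge (e.g. 5–2), it is not an edgeless graph, so tw(G) ≥ 1. The upper and lower bounds meet at 1, so that is the treewidth.

Treewidth 1.
Bags: B1 = {2, 5}  B2 = {4, 5}  B3 = {2, 6}  B4 = {1, 2}  B5 = {0, 6}  B6 = {1, 3}
Tree: B1–B2, B1–B3, B1–B4, B3–B5, B4–B6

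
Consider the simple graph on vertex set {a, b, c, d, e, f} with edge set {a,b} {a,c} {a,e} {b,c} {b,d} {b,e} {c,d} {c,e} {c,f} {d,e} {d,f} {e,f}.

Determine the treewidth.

3

A width-3 tree decomposition is:
Bags: B1 = {b, c, d, e}  B2 = {a, b, c, e}  B3 = {c, d, e, f}
Tree: B1–B2, B1–B3
Each bag holds 4 vertices, so the decomposition has width 3, which upper-bounds the treewidth. For the lower bound, the 4 vertices {c, d, e, f} are pairwise adjacent, and any tree decomposition puts a clique entirely inside one bag — forcing width ≥ 3. Hence tw(G) = 3 exactly.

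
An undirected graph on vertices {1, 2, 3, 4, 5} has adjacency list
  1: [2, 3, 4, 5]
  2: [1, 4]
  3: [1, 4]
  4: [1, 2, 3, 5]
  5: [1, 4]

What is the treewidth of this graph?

2

A width-2 tree decomposition is:
Bags: B1 = {1, 2, 4}  B2 = {1, 3, 4}  B3 = {1, 4, 5}
Tree: B1–B2, B2–B3
The largest bag has 3 vertices, giving width 2; this decomposition certifies tw(G) ≤ 2. On the other hand G contains the 3-clique {1, 2, 4}. A clique must lie in a single bag of any decomposition, so no decomposition can have width below 2. Hence tw(G) = 2 exactly.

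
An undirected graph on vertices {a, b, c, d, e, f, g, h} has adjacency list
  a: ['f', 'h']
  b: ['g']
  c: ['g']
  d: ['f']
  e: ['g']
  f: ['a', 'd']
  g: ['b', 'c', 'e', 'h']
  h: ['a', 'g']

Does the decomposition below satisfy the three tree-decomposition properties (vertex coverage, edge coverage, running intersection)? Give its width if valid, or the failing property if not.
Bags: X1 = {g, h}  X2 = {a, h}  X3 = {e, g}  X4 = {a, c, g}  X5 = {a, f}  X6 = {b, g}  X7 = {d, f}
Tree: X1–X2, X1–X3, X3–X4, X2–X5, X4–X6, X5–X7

No — bags containing vertex a are not connected in the tree.

A tree decomposition must satisfy three properties: every vertex lies in some bag; for every edge, both endpoints lie together in some bag; and for every vertex, the bags containing it form a connected subtree. Here bags containing vertex a are not connected in the tree, so the decomposition is invalid.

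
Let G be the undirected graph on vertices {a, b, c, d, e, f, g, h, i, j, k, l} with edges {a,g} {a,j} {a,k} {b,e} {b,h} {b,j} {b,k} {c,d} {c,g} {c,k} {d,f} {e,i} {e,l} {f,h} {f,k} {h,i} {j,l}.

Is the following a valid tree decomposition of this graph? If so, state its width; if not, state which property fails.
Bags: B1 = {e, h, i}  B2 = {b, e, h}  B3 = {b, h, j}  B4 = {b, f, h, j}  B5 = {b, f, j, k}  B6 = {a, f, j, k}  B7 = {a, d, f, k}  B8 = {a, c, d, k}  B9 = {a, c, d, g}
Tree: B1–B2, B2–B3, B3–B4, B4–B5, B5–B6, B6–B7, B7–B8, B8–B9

A tree decomposition must satisfy three properties: every vertex lies in some bag; for every edge, both endpoints lie together in some bag; and for every vertex, the bags containing it form a connected subtree. Here vertex l appears in no bag, so the decomposition is invalid.

No — vertex l appears in no bag.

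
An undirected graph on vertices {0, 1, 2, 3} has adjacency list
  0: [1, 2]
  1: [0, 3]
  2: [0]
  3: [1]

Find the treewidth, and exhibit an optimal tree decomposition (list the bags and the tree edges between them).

Every bag has size at most 2, so the width is 2 − 1 = 1 and tw(G) ≤ 1. G has an edge, so its treewidth is at least 1. The upper and lower bounds meet at 1, so that is the treewidth.

Treewidth 1.
One optimal decomposition is:
Bags: B1 = {1, 3}  B2 = {0, 1}  B3 = {0, 2}
Tree: B1–B2, B2–B3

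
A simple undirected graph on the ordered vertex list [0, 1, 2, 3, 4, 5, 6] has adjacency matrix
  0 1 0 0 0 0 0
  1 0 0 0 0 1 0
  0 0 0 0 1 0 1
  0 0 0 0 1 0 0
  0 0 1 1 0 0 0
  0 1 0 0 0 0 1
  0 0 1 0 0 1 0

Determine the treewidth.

1

A width-1 tree decomposition is:
Bags: B1 = {0, 1}  B2 = {1, 5}  B3 = {5, 6}  B4 = {2, 6}  B5 = {2, 4}  B6 = {3, 4}
Tree: B1–B2, B2–B3, B3–B4, B4–B5, B5–B6
Each bag holds 2 vertices, so the decomposition has width 1, which upper-bounds the treewidth. Any graph with an edge has treewidth ≥ 1, and G has the edge 0–1. Hence tw(G) = 1 exactly.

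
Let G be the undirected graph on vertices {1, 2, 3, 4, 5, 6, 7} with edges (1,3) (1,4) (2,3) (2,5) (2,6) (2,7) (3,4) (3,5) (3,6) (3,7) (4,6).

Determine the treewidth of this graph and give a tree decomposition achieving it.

Treewidth 2.
One optimal decomposition is:
Bags: B1 = {3, 4, 6}  B2 = {2, 3, 6}  B3 = {2, 3, 7}  B4 = {2, 3, 5}  B5 = {1, 3, 4}
Tree: B1–B2, B2–B3, B2–B4, B1–B5

Every bag has size at most 3, so the width is 3 − 1 = 2 and tw(G) ≤ 2. Conversely, {1, 3, 4} is a clique of size 3, and the vertices of any clique must share a bag in every tree decomposition; so some bag has ≥ 3 vertices and tw(G) ≥ 2. Hence tw(G) = 2 exactly.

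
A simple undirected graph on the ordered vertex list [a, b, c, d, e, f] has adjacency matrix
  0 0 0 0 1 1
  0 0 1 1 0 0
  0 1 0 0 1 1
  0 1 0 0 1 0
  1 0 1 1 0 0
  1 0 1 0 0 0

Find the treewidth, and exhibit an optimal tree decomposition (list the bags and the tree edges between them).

Treewidth 2.
Bags: B1 = {b, c, d}  B2 = {c, d, e}  B3 = {c, e, f}  B4 = {a, e, f}
Tree: B1–B2, B2–B3, B3–B4

Every bag has size at most 3, so the width is 3 − 1 = 2 and tw(G) ≤ 2. The edges b–d–e–c–b form a cycle, so G is not a tree and its treewidth is at least 2. Hence tw(G) = 2 exactly.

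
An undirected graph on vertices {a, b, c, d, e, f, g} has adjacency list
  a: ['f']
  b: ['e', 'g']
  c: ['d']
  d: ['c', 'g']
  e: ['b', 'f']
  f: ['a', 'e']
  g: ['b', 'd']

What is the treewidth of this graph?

1

A width-1 tree decomposition is:
Bags: B1 = {c, d}  B2 = {d, g}  B3 = {b, g}  B4 = {b, e}  B5 = {e, f}  B6 = {a, f}
Tree: B1–B2, B2–B3, B3–B4, B4–B5, B5–B6
The largest bag has 2 vertices, giving width 1; this decomposition certifies tw(G) ≤ 1. Any graph with an edge has treewidth ≥ 1, and G has the edge c–d. The upper and lower bounds meet at 1, so that is the treewidth.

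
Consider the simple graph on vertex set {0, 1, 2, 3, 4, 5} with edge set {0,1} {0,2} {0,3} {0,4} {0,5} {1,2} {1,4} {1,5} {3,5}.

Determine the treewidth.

A width-2 tree decomposition is:
Bags: B1 = {0, 1, 4}  B2 = {0, 1, 5}  B3 = {0, 1, 2}  B4 = {0, 3, 5}
Tree: B1–B2, B1–B3, B2–B4
The largest bag has 3 vertices, giving width 2; this decomposition certifies tw(G) ≤ 2. For the lower bound, the 3 vertices {0, 1, 2} are pairwise adjacent, and any tree decomposition puts a clique entirely inside one bag — forcing width ≥ 2. Therefore the treewidth is 2.

2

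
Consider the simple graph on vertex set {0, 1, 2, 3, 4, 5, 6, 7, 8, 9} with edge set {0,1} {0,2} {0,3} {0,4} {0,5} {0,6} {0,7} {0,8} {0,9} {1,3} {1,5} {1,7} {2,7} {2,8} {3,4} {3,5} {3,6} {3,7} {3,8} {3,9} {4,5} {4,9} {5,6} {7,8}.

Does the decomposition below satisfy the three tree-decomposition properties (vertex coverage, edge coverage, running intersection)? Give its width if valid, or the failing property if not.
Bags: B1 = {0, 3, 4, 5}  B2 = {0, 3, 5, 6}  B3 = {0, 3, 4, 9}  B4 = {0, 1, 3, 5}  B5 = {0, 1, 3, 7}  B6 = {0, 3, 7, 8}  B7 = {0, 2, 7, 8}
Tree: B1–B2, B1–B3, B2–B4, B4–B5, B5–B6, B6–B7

Checking the three conditions: (i) the bags cover all of {0, 1, 2, 3, 4, 5, 6, 7, 8, 9}; (ii) for each edge, some bag contains both endpoints; (iii) the bags containing any fixed vertex form a subtree. All hold, so the decomposition is valid with width 4 − 1 = 3.

Yes; width 3.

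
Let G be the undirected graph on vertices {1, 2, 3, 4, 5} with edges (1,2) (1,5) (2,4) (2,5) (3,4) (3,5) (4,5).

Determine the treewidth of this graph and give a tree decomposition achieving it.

Treewidth 2.
Bags: B1 = {2, 4, 5}  B2 = {1, 2, 5}  B3 = {3, 4, 5}
Tree: B1–B2, B1–B3

Every bag has size at most 3, so the width is 3 − 1 = 2 and tw(G) ≤ 2. On the other hand G contains the 3-clique {1, 2, 5}. A clique must lie in a single bag of any decomposition, so no decomposition can have width below 2. Combining the bounds, tw(G) = 2.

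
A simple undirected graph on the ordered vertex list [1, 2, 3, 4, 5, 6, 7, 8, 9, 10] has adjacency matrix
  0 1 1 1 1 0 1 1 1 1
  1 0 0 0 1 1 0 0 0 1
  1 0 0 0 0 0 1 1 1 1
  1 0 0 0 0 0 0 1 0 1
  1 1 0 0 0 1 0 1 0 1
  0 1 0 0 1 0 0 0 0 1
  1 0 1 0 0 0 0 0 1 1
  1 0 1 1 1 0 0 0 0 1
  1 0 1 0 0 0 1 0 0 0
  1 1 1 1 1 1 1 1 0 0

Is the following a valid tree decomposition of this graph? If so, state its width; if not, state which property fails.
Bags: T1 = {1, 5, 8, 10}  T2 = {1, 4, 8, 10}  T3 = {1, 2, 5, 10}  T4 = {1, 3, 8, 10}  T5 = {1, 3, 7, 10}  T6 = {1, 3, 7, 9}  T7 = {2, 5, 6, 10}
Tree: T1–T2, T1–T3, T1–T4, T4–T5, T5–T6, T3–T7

Yes; width 3.

Every vertex of G appears in some bag (union = {1, 2, 3, 4, 5, 6, 7, 8, 9, 10}); every edge is covered by a bag; and for each vertex v the set of bags containing v is connected in the bag tree. The decomposition is therefore valid. The largest bag has 4 vertices, so the width is 3.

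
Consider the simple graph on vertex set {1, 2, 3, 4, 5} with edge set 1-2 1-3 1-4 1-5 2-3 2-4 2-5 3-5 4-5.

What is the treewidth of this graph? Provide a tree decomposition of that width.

Treewidth 3.
Bags: B1 = {1, 2, 3, 5}  B2 = {1, 2, 4, 5}
Tree: B1–B2

Each bag holds 4 vertices, so the decomposition has width 3, which upper-bounds the treewidth. On the other hand G contains the 4-clique {1, 2, 3, 5}. A clique must lie in a single bag of any decomposition, so no decomposition can have width below 3. Therefore the treewidth is 3.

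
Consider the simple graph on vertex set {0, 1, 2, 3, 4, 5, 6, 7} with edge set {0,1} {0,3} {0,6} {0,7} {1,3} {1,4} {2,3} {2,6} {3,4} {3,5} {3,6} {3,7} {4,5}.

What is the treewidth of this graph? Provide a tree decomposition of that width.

Every bag has size at most 3, so the width is 3 − 1 = 2 and tw(G) ≤ 2. For the lower bound, the 3 vertices {0, 1, 3} are pairwise adjacent, and any tree decomposition puts a clique entirely inside one bag — forcing width ≥ 2. Hence tw(G) = 2 exactly.

Treewidth 2.
Bags: B1 = {2, 3, 6}  B2 = {0, 3, 6}  B3 = {0, 1, 3}  B4 = {1, 3, 4}  B5 = {0, 3, 7}  B6 = {3, 4, 5}
Tree: B1–B2, B2–B3, B3–B4, B2–B5, B4–B6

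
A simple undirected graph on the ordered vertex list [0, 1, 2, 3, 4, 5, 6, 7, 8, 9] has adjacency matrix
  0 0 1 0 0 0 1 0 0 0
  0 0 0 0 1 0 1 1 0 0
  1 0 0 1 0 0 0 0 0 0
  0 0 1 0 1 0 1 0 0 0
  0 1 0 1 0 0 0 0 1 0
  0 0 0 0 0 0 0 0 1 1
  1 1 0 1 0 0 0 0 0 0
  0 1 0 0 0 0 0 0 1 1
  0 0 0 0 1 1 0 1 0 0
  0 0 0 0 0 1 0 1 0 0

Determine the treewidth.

A width-2 tree decomposition is:
Bags: B1 = {5, 7, 9}  B2 = {5, 7, 8}  B3 = {1, 7, 8}  B4 = {1, 4, 8}  B5 = {1, 4, 6}  B6 = {3, 4, 6}  B7 = {0, 3, 6}  B8 = {0, 2, 3}
Tree: B1–B2, B2–B3, B3–B4, B4–B5, B5–B6, B6–B7, B7–B8
Every bag has size at most 3, so the width is 3 − 1 = 2 and tw(G) ≤ 2. Since 9–5–8–7–9 is a cycle in G, G is not acyclic. Forests are exactly the graphs of treewidth ≤ 1, so tw(G) ≥ 2. Combining the bounds, tw(G) = 2.

2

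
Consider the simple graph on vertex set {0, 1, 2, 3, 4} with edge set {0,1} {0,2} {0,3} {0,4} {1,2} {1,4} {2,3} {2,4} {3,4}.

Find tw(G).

3

A width-3 tree decomposition is:
Bags: B1 = {0, 1, 2, 4}  B2 = {0, 2, 3, 4}
Tree: B1–B2
The largest bag has 4 vertices, giving width 3; this decomposition certifies tw(G) ≤ 3. Conversely, {0, 1, 2, 4} is a clique of size 4, and the vertices of any clique must share a bag in every tree decomposition; so some bag has ≥ 4 vertices and tw(G) ≥ 3. Combining the bounds, tw(G) = 3.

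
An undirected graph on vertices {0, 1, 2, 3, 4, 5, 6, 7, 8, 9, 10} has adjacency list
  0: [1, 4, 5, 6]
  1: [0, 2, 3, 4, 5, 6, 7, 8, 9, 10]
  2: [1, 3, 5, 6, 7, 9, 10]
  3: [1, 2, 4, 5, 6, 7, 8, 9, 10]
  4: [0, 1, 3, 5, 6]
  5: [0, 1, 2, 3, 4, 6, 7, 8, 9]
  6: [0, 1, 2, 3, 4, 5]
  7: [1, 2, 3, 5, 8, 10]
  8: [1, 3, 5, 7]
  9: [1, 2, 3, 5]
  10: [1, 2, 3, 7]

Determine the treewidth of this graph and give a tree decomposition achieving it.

Treewidth 4.
One optimal decomposition is:
Bags: B1 = {1, 2, 3, 5, 7}  B2 = {1, 2, 3, 5, 6}  B3 = {1, 3, 5, 7, 8}  B4 = {1, 2, 3, 5, 9}  B5 = {1, 2, 3, 7, 10}  B6 = {1, 3, 4, 5, 6}  B7 = {0, 1, 4, 5, 6}
Tree: B1–B2, B1–B3, B1–B4, B1–B5, B2–B6, B6–B7

Every bag has size at most 5, so the width is 5 − 1 = 4 and tw(G) ≤ 4. Conversely, {0, 1, 4, 5, 6} is a clique of size 5, and the vertices of any clique must share a bag in every tree decomposition; so some bag has ≥ 5 vertices and tw(G) ≥ 4. Therefore the treewidth is 4.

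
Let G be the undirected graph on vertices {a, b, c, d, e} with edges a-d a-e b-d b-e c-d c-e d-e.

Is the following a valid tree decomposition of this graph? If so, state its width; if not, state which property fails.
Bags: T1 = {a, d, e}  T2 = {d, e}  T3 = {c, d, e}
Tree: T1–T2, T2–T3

A tree decomposition must satisfy three properties: every vertex lies in some bag; for every edge, both endpoints lie together in some bag; and for every vertex, the bags containing it form a connected subtree. Here vertex b appears in no bag, so the decomposition is invalid.

No — vertex b appears in no bag.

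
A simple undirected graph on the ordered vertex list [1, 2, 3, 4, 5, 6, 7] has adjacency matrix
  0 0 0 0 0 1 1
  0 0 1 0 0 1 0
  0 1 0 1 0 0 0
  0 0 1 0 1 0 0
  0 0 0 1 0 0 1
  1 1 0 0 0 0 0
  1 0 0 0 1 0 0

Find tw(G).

A width-2 tree decomposition is:
Bags: B1 = {1, 6, 7}  B2 = {5, 6, 7}  B3 = {4, 5, 6}  B4 = {3, 4, 6}  B5 = {2, 3, 6}
Tree: B1–B2, B2–B3, B3–B4, B4–B5
The largest bag has 3 vertices, giving width 2; this decomposition certifies tw(G) ≤ 2. The edges 6–1–7–5–4–3–2–6 form a cycle, so G is not a tree and its treewidth is at least 2. The upper and lower bounds meet at 2, so that is the treewidth.

2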